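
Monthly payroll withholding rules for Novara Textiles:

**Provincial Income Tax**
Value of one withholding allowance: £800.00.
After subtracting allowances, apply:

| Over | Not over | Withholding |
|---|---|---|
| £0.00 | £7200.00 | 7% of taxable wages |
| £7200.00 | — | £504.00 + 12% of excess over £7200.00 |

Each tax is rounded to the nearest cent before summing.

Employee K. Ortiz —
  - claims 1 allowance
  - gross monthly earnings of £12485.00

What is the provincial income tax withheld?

£1042.20

Provincial Income Tax: taxable = £12485.00 − 1×£800.00 = £11685.00
  £504.00 + 12% × (£11685.00 − £7200.00) = £504.00 + 12% × £4485.00 = £1042.20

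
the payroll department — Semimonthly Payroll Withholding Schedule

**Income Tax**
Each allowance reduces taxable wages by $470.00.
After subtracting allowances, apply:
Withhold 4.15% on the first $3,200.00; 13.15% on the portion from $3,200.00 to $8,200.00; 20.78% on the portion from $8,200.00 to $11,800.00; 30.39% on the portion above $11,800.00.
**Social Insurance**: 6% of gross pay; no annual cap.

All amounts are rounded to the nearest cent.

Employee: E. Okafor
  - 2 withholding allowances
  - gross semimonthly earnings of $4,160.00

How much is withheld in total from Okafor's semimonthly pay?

Income Tax: taxable = $4,160.00 − 2×$470.00 = $3,220.00
  $132.80 + 13.15% × ($3,220.00 − $3,200.00) = $132.80 + 13.15% × $20.00 = $135.43
Social Insurance: 6% × $4,160.00 = $249.60
Total: $135.43 + $249.60 = $385.03

$385.03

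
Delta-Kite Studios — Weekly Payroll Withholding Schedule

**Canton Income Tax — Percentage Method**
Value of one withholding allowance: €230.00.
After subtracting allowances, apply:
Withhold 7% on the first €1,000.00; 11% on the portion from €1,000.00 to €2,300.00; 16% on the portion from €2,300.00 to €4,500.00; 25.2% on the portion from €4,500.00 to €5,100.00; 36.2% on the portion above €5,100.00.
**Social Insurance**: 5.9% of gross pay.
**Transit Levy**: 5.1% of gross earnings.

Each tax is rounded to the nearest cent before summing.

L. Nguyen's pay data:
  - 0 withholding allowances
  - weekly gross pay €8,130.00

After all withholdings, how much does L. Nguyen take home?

€5,422.64

Canton Income Tax: taxable = €8,130.00
  €716.20 + 36.2% × (€8,130.00 − €5,100.00) = €716.20 + 36.2% × €3,030.00 = €1,813.06
Social Insurance: 5.9% × €8,130.00 = €479.67
Transit Levy: 5.1% × €8,130.00 = €414.63
Total withheld: €1,813.06 + €479.67 + €414.63 = €2,707.36
Net pay: €8,130.00 − €2,707.36 = €5,422.64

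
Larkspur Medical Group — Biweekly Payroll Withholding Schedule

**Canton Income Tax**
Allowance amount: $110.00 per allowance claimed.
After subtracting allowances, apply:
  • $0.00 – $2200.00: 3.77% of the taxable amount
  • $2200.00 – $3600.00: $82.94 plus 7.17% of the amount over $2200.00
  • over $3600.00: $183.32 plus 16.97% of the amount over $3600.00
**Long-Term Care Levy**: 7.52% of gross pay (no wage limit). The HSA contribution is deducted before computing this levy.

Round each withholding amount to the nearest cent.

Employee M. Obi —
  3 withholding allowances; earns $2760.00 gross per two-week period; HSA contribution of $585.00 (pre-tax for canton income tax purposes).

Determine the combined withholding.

$233.12

Canton Income Tax: taxable = $2760.00 − $585.00 − 3×$110.00 = $1845.00
  3.77% × $1845.00 = $69.56
Long-Term Care Levy: 7.52% × $2175.00 = $163.56
Total: $69.56 + $163.56 = $233.12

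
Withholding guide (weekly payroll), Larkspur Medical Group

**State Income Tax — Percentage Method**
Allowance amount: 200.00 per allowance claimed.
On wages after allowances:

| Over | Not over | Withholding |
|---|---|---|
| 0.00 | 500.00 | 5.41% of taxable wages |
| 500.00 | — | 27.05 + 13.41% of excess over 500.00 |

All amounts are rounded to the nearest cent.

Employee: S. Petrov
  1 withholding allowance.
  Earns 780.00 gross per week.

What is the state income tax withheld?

State Income Tax: taxable = 780.00 − 1×200.00 = 580.00
  27.05 + 13.41% × (580.00 − 500.00) = 27.05 + 13.41% × 80.00 = 37.78

37.78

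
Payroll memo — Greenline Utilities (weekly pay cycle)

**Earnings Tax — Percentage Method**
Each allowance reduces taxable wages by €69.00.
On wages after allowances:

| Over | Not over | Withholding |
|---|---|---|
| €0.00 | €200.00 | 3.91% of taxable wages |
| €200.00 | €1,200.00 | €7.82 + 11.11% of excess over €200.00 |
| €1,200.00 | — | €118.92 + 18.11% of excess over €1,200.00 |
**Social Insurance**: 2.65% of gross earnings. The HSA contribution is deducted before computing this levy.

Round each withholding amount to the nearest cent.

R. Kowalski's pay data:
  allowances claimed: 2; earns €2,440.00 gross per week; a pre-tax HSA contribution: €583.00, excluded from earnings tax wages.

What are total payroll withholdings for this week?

Earnings Tax: taxable = €2,440.00 − €583.00 − 2×€69.00 = €1,719.00
  €118.92 + 18.11% × (€1,719.00 − €1,200.00) = €118.92 + 18.11% × €519.00 = €212.91
Social Insurance: 2.65% × €1,857.00 = €49.21
Total: €212.91 + €49.21 = €262.12

€262.12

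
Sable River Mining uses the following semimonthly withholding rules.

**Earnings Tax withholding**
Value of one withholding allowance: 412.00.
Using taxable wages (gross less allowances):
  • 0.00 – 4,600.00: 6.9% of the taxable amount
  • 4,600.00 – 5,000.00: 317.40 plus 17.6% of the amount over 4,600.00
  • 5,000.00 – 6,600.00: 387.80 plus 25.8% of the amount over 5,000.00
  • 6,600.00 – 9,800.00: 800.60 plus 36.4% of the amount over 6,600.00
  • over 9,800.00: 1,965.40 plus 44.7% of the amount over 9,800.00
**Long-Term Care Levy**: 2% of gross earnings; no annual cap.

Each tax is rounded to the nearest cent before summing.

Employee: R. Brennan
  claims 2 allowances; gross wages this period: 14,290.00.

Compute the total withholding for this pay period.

Earnings Tax: taxable = 14,290.00 − 2×412.00 = 13,466.00
  1,965.40 + 44.7% × (13,466.00 − 9,800.00) = 1,965.40 + 44.7% × 3,666.00 = 3,604.10
Long-Term Care Levy: 2% × 14,290.00 = 285.80
Total: 3,604.10 + 285.80 = 3,889.90

3,889.90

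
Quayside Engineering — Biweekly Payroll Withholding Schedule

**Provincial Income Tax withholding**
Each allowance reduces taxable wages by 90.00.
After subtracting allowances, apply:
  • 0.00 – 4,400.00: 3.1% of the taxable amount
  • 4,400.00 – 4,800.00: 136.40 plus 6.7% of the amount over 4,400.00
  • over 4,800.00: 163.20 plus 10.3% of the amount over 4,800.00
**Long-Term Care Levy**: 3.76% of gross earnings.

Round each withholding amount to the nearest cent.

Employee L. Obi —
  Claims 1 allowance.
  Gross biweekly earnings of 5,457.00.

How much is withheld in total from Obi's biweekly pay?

Provincial Income Tax: taxable = 5,457.00 − 1×90.00 = 5,367.00
  163.20 + 10.3% × (5,367.00 − 4,800.00) = 163.20 + 10.3% × 567.00 = 221.60
Long-Term Care Levy: 3.76% × 5,457.00 = 205.18
Total: 221.60 + 205.18 = 426.78

426.78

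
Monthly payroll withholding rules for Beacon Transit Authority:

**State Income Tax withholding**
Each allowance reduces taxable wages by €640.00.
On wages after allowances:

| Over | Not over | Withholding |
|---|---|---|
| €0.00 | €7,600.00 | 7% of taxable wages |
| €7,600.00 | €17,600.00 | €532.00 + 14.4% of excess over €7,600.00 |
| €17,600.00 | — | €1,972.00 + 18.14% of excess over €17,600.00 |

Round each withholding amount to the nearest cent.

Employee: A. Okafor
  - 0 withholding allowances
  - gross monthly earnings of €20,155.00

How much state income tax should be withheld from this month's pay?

€2,435.48

State Income Tax: taxable = €20,155.00
  €1,972.00 + 18.14% × (€20,155.00 − €17,600.00) = €1,972.00 + 18.14% × €2,555.00 = €2,435.48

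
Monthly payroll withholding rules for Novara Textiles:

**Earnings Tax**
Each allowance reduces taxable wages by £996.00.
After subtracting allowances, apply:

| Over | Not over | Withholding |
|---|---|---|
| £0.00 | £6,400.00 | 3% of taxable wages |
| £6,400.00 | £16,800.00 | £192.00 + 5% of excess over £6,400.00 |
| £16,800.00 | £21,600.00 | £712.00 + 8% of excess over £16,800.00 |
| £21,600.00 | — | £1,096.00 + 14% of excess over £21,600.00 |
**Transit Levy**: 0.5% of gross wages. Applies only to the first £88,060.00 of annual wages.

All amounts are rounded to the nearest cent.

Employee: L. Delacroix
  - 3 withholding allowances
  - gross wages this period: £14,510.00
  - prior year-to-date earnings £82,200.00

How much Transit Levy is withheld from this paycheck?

Transit Levy: cap £88,060.00 − YTD £82,200.00 = £5,860.00 subject; 0.5% × £5,860.00 = £29.30

£29.30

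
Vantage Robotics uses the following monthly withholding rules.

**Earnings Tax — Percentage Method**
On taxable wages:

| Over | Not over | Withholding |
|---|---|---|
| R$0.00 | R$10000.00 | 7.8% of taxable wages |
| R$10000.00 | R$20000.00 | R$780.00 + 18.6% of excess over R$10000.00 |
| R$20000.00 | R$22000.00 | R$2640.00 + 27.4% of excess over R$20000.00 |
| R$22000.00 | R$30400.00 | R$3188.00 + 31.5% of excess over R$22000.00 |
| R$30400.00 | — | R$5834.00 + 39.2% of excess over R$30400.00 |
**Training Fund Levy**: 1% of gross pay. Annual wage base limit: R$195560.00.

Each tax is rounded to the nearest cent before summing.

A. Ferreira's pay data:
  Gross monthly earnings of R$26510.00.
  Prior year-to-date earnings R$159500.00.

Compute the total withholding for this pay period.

Earnings Tax: taxable = R$26510.00
  R$3188.00 + 31.5% × (R$26510.00 − R$22000.00) = R$3188.00 + 31.5% × R$4510.00 = R$4608.65
Training Fund Levy: 1% × R$26510.00 = R$265.10
Total: R$4608.65 + R$265.10 = R$4873.75

R$4873.75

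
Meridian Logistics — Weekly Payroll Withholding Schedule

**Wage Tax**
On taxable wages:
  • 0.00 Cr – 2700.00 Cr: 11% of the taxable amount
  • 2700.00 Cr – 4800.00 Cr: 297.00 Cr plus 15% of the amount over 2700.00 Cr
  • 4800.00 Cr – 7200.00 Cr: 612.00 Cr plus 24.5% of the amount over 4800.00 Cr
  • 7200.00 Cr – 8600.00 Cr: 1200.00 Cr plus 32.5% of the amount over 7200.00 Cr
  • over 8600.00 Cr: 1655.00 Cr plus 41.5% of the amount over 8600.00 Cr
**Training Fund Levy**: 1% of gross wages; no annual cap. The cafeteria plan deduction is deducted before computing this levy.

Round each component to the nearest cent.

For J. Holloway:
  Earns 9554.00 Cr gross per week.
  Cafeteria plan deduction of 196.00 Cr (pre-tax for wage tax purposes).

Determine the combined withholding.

Wage Tax: taxable = 9554.00 Cr − 196.00 Cr = 9358.00 Cr
  1655.00 Cr + 41.5% × (9358.00 Cr − 8600.00 Cr) = 1655.00 Cr + 41.5% × 758.00 Cr = 1969.57 Cr
Training Fund Levy: 1% × 9358.00 Cr = 93.58 Cr
Total: 1969.57 Cr + 93.58 Cr = 2063.15 Cr

2063.15 Cr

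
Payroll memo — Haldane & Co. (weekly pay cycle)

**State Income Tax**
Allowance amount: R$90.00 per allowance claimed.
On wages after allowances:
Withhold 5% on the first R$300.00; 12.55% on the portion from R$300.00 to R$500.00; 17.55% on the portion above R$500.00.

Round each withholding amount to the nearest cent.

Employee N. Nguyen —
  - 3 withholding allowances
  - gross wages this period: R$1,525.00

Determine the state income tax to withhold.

R$172.60

State Income Tax: taxable = R$1,525.00 − 3×R$90.00 = R$1,255.00
  R$40.10 + 17.55% × (R$1,255.00 − R$500.00) = R$40.10 + 17.55% × R$755.00 = R$172.60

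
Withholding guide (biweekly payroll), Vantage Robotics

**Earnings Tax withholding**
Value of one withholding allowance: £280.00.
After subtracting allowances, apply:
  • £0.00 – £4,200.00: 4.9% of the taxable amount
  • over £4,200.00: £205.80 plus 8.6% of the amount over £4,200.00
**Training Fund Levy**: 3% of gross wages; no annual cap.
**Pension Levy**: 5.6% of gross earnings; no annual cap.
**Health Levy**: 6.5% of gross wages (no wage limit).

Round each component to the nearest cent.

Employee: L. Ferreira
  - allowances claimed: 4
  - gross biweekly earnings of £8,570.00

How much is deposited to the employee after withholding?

Earnings Tax: taxable = £8,570.00 − 4×£280.00 = £7,450.00
  £205.80 + 8.6% × (£7,450.00 − £4,200.00) = £205.80 + 8.6% × £3,250.00 = £485.30
Training Fund Levy: 3% × £8,570.00 = £257.10
Pension Levy: 5.6% × £8,570.00 = £479.92
Health Levy: 6.5% × £8,570.00 = £557.05
Total withheld: £485.30 + £257.10 + £479.92 + £557.05 = £1,779.37
Net pay: £8,570.00 − £1,779.37 = £6,790.63

£6,790.63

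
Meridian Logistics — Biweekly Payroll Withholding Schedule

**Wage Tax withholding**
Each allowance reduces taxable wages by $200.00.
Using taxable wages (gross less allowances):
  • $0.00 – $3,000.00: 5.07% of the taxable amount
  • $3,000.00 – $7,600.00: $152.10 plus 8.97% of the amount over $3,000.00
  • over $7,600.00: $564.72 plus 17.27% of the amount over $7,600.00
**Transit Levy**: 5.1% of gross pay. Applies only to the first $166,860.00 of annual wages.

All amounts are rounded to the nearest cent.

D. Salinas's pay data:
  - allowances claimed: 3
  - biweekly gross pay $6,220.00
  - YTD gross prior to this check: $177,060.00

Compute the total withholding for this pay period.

$387.11

Wage Tax: taxable = $6,220.00 − 3×$200.00 = $5,620.00
  $152.10 + 8.97% × ($5,620.00 − $3,000.00) = $152.10 + 8.97% × $2,620.00 = $387.11
Transit Levy: YTD $177,060.00 ≥ cap $166,860.00 → $0.00
Total: $387.11 + $0.00 = $387.11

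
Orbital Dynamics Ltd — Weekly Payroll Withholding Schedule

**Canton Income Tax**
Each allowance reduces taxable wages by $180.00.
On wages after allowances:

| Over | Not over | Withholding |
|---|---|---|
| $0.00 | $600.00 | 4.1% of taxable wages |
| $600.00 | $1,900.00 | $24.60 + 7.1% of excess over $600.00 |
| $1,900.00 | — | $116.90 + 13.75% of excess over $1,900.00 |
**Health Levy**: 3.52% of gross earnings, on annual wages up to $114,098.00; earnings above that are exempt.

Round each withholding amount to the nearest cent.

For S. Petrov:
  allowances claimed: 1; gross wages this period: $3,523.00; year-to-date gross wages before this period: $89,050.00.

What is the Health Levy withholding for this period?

Health Levy: 3.52% × $3,523.00 = $124.01

$124.01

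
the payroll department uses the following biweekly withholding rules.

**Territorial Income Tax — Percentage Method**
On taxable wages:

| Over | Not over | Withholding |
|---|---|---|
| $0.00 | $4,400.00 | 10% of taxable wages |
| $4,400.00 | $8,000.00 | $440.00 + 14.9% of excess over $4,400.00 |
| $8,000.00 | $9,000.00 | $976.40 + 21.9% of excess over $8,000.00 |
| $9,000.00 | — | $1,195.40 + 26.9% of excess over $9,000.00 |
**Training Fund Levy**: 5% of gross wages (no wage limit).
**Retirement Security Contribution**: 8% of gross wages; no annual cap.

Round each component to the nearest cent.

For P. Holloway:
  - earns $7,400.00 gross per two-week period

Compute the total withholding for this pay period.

$1,849.00

Territorial Income Tax: taxable = $7,400.00
  $440.00 + 14.9% × ($7,400.00 − $4,400.00) = $440.00 + 14.9% × $3,000.00 = $887.00
Training Fund Levy: 5% × $7,400.00 = $370.00
Retirement Security Contribution: 8% × $7,400.00 = $592.00
Total: $887.00 + $370.00 + $592.00 = $1,849.00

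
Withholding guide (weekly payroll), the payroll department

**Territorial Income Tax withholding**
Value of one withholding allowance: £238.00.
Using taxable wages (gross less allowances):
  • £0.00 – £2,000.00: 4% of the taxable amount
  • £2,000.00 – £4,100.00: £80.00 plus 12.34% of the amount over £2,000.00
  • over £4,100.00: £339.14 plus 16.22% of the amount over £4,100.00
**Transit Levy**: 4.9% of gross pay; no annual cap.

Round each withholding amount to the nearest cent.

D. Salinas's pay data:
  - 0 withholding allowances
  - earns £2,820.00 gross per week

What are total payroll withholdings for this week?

£319.37

Territorial Income Tax: taxable = £2,820.00
  £80.00 + 12.34% × (£2,820.00 − £2,000.00) = £80.00 + 12.34% × £820.00 = £181.19
Transit Levy: 4.9% × £2,820.00 = £138.18
Total: £181.19 + £138.18 = £319.37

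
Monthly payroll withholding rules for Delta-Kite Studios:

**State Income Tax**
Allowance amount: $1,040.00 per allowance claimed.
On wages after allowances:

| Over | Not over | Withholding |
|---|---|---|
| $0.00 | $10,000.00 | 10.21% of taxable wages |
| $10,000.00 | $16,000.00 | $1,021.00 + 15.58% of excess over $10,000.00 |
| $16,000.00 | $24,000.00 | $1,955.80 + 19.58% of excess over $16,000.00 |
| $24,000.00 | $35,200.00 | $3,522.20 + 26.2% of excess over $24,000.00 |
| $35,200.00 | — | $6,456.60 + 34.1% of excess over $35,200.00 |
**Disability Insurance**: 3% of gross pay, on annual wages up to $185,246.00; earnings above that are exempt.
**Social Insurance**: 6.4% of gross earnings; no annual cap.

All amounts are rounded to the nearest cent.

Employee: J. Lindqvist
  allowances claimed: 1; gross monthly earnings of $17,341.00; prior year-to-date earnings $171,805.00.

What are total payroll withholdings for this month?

State Income Tax: taxable = $17,341.00 − 1×$1,040.00 = $16,301.00
  $1,955.80 + 19.58% × ($16,301.00 − $16,000.00) = $1,955.80 + 19.58% × $301.00 = $2,014.74
Disability Insurance: cap $185,246.00 − YTD $171,805.00 = $13,441.00 subject; 3% × $13,441.00 = $403.23
Social Insurance: 6.4% × $17,341.00 = $1,109.82
Total: $2,014.74 + $403.23 + $1,109.82 = $3,527.79

$3,527.79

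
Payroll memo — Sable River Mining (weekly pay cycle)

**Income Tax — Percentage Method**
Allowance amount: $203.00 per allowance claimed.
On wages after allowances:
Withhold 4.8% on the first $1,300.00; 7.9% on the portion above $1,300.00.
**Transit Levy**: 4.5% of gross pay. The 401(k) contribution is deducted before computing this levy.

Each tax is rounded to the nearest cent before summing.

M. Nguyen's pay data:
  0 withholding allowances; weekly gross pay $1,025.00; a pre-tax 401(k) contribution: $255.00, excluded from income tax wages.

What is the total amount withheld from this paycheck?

Income Tax: taxable = $1,025.00 − $255.00 = $770.00
  4.8% × $770.00 = $36.96
Transit Levy: 4.5% × $770.00 = $34.65
Total: $36.96 + $34.65 = $71.61

$71.61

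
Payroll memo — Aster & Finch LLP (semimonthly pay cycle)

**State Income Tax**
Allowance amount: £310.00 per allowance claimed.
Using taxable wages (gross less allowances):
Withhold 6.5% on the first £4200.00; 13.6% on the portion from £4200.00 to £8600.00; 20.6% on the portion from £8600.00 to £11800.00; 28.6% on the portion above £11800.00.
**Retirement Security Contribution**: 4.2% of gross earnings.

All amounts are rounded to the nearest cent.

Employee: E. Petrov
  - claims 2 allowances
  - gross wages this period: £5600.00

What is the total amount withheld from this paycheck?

£614.28

State Income Tax: taxable = £5600.00 − 2×£310.00 = £4980.00
  £273.00 + 13.6% × (£4980.00 − £4200.00) = £273.00 + 13.6% × £780.00 = £379.08
Retirement Security Contribution: 4.2% × £5600.00 = £235.20
Total: £379.08 + £235.20 = £614.28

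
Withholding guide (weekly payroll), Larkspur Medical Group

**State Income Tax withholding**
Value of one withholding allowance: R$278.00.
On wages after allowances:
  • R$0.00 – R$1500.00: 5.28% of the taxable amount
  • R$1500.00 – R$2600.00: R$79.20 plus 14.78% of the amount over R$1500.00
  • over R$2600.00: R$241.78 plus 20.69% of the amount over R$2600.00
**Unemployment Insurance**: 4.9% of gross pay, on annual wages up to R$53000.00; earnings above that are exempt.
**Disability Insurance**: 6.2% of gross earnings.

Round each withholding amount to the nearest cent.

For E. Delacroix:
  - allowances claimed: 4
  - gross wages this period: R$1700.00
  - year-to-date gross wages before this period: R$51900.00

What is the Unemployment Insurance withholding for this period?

Unemployment Insurance: cap R$53000.00 − YTD R$51900.00 = R$1100.00 subject; 4.9% × R$1100.00 = R$53.90

R$53.90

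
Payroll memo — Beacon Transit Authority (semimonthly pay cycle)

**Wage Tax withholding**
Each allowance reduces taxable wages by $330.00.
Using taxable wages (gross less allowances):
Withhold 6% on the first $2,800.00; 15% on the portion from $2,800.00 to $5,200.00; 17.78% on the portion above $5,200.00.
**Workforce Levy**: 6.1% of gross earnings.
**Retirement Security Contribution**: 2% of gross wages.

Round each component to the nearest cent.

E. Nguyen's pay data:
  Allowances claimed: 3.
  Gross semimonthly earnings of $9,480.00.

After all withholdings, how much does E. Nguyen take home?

$7,599.16

Wage Tax: taxable = $9,480.00 − 3×$330.00 = $8,490.00
  $528.00 + 17.78% × ($8,490.00 − $5,200.00) = $528.00 + 17.78% × $3,290.00 = $1,112.96
Workforce Levy: 6.1% × $9,480.00 = $578.28
Retirement Security Contribution: 2% × $9,480.00 = $189.60
Total withheld: $1,112.96 + $578.28 + $189.60 = $1,880.84
Net pay: $9,480.00 − $1,880.84 = $7,599.16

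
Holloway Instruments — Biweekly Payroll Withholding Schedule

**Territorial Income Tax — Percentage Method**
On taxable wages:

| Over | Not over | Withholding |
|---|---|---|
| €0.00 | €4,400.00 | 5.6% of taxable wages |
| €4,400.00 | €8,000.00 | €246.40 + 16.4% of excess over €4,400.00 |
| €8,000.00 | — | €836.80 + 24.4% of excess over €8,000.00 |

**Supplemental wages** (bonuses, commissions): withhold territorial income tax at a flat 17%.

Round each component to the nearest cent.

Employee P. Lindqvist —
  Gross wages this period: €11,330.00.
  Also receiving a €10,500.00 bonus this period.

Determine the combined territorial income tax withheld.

€3,434.32

Territorial Income Tax: taxable = €11,330.00
  €836.80 + 24.4% × (€11,330.00 − €8,000.00) = €836.80 + 24.4% × €3,330.00 = €1,649.32
Supplemental (17% flat on bonus): 17% × €10,500.00 = €1,785.00
Total territorial income tax: €1,649.32 + €1,785.00 = €3,434.32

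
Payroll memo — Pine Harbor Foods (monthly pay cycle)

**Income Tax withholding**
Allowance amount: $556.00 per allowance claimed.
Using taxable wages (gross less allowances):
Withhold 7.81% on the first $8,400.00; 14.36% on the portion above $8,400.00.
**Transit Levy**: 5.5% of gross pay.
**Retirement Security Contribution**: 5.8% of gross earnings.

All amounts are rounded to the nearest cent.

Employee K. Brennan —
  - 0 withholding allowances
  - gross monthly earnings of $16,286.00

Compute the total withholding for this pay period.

Income Tax: taxable = $16,286.00
  $656.04 + 14.36% × ($16,286.00 − $8,400.00) = $656.04 + 14.36% × $7,886.00 = $1,788.47
Transit Levy: 5.5% × $16,286.00 = $895.73
Retirement Security Contribution: 5.8% × $16,286.00 = $944.59
Total: $1,788.47 + $895.73 + $944.59 = $3,628.79

$3,628.79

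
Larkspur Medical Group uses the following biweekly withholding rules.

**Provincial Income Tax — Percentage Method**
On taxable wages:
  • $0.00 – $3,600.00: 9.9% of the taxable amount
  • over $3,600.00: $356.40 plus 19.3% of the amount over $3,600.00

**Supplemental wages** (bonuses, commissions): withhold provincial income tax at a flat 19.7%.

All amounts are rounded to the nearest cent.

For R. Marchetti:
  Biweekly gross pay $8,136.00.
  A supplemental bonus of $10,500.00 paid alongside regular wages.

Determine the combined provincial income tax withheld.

$3,300.35

Provincial Income Tax: taxable = $8,136.00
  $356.40 + 19.3% × ($8,136.00 − $3,600.00) = $356.40 + 19.3% × $4,536.00 = $1,231.85
Supplemental (19.7% flat on bonus): 19.7% × $10,500.00 = $2,068.50
Total provincial income tax: $1,231.85 + $2,068.50 = $3,300.35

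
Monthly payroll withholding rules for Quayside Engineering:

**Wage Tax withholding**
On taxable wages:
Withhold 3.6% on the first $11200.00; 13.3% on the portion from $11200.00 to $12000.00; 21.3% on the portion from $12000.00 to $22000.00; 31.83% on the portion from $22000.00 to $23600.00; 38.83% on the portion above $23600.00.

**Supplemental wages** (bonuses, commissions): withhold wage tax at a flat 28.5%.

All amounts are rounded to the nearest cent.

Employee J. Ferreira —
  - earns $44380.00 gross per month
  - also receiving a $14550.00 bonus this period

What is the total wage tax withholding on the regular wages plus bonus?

Wage Tax: taxable = $44380.00
  $3148.88 + 38.83% × ($44380.00 − $23600.00) = $3148.88 + 38.83% × $20780.00 = $11217.75
Supplemental (28.5% flat on bonus): 28.5% × $14550.00 = $4146.75
Total wage tax: $11217.75 + $4146.75 = $15364.50

$15364.50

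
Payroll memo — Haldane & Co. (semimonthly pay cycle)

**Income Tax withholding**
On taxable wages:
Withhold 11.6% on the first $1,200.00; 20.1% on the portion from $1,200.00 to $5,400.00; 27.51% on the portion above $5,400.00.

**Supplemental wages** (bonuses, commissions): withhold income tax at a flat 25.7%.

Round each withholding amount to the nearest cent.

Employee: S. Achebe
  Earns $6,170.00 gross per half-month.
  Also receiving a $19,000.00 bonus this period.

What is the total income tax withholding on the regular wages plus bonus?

Income Tax: taxable = $6,170.00
  $983.40 + 27.51% × ($6,170.00 − $5,400.00) = $983.40 + 27.51% × $770.00 = $1,195.23
Supplemental (25.7% flat on bonus): 25.7% × $19,000.00 = $4,883.00
Total income tax: $1,195.23 + $4,883.00 = $6,078.23

$6,078.23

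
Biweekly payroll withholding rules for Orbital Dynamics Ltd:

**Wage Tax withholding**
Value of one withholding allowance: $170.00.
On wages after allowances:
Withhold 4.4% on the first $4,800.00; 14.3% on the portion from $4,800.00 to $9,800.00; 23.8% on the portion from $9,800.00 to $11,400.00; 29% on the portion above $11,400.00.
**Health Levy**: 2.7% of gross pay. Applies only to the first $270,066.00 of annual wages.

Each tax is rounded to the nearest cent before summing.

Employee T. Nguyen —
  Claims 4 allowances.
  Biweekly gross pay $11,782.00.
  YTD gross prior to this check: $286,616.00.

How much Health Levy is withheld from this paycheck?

Health Levy: YTD $286,616.00 ≥ cap $270,066.00 → $0.00

$0.00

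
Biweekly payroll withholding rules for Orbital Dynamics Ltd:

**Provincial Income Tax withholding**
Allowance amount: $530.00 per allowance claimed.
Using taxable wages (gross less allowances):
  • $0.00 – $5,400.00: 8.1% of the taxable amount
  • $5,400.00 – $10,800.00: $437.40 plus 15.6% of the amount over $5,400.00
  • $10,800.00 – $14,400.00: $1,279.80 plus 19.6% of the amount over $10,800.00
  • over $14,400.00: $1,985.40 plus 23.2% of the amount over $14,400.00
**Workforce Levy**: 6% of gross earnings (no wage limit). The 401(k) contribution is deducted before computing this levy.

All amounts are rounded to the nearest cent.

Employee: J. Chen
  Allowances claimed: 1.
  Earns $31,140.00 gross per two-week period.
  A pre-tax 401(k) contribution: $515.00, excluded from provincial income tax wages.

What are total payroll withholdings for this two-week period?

Provincial Income Tax: taxable = $31,140.00 − $515.00 − 1×$530.00 = $30,095.00
  $1,985.40 + 23.2% × ($30,095.00 − $14,400.00) = $1,985.40 + 23.2% × $15,695.00 = $5,626.64
Workforce Levy: 6% × $30,625.00 = $1,837.50
Total: $5,626.64 + $1,837.50 = $7,464.14

$7,464.14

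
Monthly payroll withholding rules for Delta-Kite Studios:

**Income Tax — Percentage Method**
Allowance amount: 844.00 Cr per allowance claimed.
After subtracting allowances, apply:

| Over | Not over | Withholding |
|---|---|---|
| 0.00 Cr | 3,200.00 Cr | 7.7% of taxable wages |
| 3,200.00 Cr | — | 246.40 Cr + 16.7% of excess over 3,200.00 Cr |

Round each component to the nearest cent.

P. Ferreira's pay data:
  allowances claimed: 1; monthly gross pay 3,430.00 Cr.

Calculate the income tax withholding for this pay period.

Income Tax: taxable = 3,430.00 Cr − 1×844.00 Cr = 2,586.00 Cr
  7.7% × 2,586.00 Cr = 199.12 Cr

199.12 Cr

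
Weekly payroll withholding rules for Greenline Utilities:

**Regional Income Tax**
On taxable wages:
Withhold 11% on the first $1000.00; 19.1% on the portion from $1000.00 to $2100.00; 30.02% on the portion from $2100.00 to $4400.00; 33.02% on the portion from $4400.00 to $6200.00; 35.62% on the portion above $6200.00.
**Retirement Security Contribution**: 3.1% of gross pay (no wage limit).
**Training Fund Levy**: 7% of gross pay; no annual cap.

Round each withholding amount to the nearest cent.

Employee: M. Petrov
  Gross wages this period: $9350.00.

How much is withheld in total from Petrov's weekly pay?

$3671.30

Regional Income Tax: taxable = $9350.00
  $1604.92 + 35.62% × ($9350.00 − $6200.00) = $1604.92 + 35.62% × $3150.00 = $2726.95
Retirement Security Contribution: 3.1% × $9350.00 = $289.85
Training Fund Levy: 7% × $9350.00 = $654.50
Total: $2726.95 + $289.85 + $654.50 = $3671.30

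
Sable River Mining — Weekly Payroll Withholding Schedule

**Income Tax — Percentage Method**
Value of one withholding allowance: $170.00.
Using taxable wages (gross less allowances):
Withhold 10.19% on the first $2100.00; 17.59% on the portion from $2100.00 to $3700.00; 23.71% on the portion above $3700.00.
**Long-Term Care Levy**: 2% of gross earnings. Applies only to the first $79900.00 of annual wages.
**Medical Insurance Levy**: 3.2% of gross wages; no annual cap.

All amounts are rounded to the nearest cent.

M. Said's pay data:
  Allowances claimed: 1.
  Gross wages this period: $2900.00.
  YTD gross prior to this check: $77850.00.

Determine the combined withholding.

Income Tax: taxable = $2900.00 − 1×$170.00 = $2730.00
  $213.99 + 17.59% × ($2730.00 − $2100.00) = $213.99 + 17.59% × $630.00 = $324.81
Long-Term Care Levy: cap $79900.00 − YTD $77850.00 = $2050.00 subject; 2% × $2050.00 = $41.00
Medical Insurance Levy: 3.2% × $2900.00 = $92.80
Total: $324.81 + $41.00 + $92.80 = $458.61

$458.61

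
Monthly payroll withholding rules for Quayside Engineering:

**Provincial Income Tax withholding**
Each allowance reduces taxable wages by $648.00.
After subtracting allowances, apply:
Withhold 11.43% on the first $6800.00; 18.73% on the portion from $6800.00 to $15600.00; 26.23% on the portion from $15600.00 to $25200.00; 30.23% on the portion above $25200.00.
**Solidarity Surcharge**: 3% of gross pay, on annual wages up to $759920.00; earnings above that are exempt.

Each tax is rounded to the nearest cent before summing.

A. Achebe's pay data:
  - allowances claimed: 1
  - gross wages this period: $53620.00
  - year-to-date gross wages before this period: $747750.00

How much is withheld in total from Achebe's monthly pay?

Provincial Income Tax: taxable = $53620.00 − 1×$648.00 = $52972.00
  $4943.56 + 30.23% × ($52972.00 − $25200.00) = $4943.56 + 30.23% × $27772.00 = $13339.04
Solidarity Surcharge: cap $759920.00 − YTD $747750.00 = $12170.00 subject; 3% × $12170.00 = $365.10
Total: $13339.04 + $365.10 = $13704.14

$13704.14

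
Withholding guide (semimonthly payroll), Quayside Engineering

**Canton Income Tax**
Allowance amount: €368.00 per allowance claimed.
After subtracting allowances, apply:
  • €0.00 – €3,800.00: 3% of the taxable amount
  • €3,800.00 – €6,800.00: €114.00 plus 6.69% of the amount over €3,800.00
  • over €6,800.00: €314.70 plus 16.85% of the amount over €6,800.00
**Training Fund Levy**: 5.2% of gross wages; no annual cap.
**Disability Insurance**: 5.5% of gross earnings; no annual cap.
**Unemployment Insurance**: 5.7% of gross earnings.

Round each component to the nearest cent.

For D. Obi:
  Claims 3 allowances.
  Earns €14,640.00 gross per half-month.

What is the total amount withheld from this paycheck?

Canton Income Tax: taxable = €14,640.00 − 3×€368.00 = €13,536.00
  €314.70 + 16.85% × (€13,536.00 − €6,800.00) = €314.70 + 16.85% × €6,736.00 = €1,449.72
Training Fund Levy: 5.2% × €14,640.00 = €761.28
Disability Insurance: 5.5% × €14,640.00 = €805.20
Unemployment Insurance: 5.7% × €14,640.00 = €834.48
Total: €1,449.72 + €761.28 + €805.20 + €834.48 = €3,850.68

€3,850.68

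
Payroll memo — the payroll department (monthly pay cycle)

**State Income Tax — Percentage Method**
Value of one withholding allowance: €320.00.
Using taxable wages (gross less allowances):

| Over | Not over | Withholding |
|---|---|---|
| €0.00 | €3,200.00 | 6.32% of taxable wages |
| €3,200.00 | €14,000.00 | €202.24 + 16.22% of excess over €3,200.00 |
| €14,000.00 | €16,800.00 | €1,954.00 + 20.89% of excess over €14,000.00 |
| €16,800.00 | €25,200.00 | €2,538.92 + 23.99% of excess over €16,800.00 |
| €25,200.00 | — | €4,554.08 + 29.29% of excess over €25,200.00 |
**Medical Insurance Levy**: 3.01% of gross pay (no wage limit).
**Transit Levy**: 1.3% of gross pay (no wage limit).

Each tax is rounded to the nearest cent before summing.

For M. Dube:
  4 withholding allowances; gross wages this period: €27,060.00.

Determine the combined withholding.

€5,890.25

State Income Tax: taxable = €27,060.00 − 4×€320.00 = €25,780.00
  €4,554.08 + 29.29% × (€25,780.00 − €25,200.00) = €4,554.08 + 29.29% × €580.00 = €4,723.96
Medical Insurance Levy: 3.01% × €27,060.00 = €814.51
Transit Levy: 1.3% × €27,060.00 = €351.78
Total: €4,723.96 + €814.51 + €351.78 = €5,890.25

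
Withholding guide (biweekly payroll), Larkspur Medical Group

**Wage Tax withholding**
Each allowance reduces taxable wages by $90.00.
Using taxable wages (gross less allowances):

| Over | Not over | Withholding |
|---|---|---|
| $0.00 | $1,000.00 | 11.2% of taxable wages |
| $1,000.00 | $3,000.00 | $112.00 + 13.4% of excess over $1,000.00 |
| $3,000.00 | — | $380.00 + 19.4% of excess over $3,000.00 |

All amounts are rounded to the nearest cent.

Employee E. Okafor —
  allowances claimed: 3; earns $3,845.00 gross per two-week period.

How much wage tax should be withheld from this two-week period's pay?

Wage Tax: taxable = $3,845.00 − 3×$90.00 = $3,575.00
  $380.00 + 19.4% × ($3,575.00 − $3,000.00) = $380.00 + 19.4% × $575.00 = $491.55

$491.55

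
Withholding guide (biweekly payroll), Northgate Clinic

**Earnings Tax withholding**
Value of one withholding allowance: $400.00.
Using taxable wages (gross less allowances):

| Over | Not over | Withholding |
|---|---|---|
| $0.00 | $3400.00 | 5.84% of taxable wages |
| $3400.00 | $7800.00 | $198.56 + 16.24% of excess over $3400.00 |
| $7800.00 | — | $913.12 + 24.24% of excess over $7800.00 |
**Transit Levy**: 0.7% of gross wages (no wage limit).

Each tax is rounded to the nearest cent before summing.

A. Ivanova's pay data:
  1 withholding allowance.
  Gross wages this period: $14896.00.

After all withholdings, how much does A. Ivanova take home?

$12255.50

Earnings Tax: taxable = $14896.00 − 1×$400.00 = $14496.00
  $913.12 + 24.24% × ($14496.00 − $7800.00) = $913.12 + 24.24% × $6696.00 = $2536.23
Transit Levy: 0.7% × $14896.00 = $104.27
Total withheld: $2536.23 + $104.27 = $2640.50
Net pay: $14896.00 − $2640.50 = $12255.50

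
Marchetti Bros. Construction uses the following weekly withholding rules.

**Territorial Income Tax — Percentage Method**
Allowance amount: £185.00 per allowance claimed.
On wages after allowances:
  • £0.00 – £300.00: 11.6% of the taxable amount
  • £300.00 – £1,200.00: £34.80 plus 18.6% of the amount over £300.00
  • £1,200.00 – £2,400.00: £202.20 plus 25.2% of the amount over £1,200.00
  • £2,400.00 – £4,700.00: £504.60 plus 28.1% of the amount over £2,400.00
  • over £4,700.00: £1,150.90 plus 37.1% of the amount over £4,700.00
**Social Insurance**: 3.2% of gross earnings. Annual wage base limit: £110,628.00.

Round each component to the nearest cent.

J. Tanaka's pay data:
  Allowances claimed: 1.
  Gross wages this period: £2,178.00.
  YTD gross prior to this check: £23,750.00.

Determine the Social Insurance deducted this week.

£69.70

Social Insurance: 3.2% × £2,178.00 = £69.70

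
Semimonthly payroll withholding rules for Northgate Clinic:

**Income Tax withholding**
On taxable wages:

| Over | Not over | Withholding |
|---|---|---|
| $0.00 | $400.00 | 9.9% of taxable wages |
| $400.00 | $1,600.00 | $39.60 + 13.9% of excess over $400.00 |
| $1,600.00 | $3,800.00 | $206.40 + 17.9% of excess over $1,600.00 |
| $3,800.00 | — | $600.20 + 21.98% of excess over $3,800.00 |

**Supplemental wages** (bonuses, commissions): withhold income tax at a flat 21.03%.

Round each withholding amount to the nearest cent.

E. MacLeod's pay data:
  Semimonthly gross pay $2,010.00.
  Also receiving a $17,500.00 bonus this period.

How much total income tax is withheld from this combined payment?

Income Tax: taxable = $2,010.00
  $206.40 + 17.9% × ($2,010.00 − $1,600.00) = $206.40 + 17.9% × $410.00 = $279.79
Supplemental (21.03% flat on bonus): 21.03% × $17,500.00 = $3,680.25
Total income tax: $279.79 + $3,680.25 = $3,960.04

$3,960.04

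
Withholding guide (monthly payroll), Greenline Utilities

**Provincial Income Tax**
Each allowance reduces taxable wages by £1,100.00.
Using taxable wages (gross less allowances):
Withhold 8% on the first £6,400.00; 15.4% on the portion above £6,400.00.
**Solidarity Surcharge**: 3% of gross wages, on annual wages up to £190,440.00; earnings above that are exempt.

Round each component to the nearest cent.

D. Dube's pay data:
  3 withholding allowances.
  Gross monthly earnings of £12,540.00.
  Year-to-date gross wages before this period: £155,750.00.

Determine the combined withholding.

Provincial Income Tax: taxable = £12,540.00 − 3×£1,100.00 = £9,240.00
  £512.00 + 15.4% × (£9,240.00 − £6,400.00) = £512.00 + 15.4% × £2,840.00 = £949.36
Solidarity Surcharge: 3% × £12,540.00 = £376.20
Total: £949.36 + £376.20 = £1,325.56

£1,325.56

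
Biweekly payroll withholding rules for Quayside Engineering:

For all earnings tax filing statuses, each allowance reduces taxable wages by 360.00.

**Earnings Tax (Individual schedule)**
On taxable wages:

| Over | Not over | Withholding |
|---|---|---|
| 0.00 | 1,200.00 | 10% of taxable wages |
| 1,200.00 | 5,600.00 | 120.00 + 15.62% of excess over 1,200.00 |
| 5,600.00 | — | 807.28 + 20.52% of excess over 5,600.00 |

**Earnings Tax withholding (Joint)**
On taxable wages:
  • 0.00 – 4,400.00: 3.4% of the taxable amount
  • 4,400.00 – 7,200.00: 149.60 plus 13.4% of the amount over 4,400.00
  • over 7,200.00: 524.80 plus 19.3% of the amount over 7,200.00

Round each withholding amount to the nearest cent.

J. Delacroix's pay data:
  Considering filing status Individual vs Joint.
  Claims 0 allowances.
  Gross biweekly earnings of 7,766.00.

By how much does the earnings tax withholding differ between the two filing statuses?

Earnings Tax (Individual): taxable = 7,766.00
  807.28 + 20.52% × (7,766.00 − 5,600.00) = 807.28 + 20.52% × 2,166.00 = 1,251.74
Earnings Tax (Joint): taxable = 7,766.00
  524.80 + 19.3% × (7,766.00 − 7,200.00) = 524.80 + 19.3% × 566.00 = 634.04
Difference: |1,251.74 − 634.04| = 617.70 (higher under Individual)

617.70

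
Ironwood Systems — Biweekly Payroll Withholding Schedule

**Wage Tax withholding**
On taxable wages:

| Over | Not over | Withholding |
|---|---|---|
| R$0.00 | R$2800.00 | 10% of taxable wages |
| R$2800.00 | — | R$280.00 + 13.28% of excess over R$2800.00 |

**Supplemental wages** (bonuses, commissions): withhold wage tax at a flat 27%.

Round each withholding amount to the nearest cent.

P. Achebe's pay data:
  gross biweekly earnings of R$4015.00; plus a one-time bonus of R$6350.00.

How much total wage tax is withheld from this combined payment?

Wage Tax: taxable = R$4015.00
  R$280.00 + 13.28% × (R$4015.00 − R$2800.00) = R$280.00 + 13.28% × R$1215.00 = R$441.35
Supplemental (27% flat on bonus): 27% × R$6350.00 = R$1714.50
Total wage tax: R$441.35 + R$1714.50 = R$2155.85

R$2155.85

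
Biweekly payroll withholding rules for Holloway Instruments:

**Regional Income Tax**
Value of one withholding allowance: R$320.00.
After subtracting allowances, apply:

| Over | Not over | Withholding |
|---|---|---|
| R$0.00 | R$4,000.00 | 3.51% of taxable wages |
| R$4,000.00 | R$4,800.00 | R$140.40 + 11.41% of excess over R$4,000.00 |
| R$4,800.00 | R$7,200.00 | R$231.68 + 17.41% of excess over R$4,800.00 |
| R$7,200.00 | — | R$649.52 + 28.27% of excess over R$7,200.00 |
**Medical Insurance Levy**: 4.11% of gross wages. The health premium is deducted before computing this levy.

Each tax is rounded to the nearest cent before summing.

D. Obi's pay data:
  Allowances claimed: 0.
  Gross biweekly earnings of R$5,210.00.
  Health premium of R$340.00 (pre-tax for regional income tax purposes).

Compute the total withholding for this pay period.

R$444.03

Regional Income Tax: taxable = R$5,210.00 − R$340.00 = R$4,870.00
  R$231.68 + 17.41% × (R$4,870.00 − R$4,800.00) = R$231.68 + 17.41% × R$70.00 = R$243.87
Medical Insurance Levy: 4.11% × R$4,870.00 = R$200.16
Total: R$243.87 + R$200.16 = R$444.03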